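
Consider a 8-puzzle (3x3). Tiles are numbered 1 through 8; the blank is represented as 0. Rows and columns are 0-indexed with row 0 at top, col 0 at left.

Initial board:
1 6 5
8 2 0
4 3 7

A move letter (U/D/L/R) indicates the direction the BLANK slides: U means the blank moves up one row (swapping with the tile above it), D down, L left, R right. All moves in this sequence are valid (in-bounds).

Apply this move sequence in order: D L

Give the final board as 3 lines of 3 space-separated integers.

After move 1 (D):
1 6 5
8 2 7
4 3 0

After move 2 (L):
1 6 5
8 2 7
4 0 3

Answer: 1 6 5
8 2 7
4 0 3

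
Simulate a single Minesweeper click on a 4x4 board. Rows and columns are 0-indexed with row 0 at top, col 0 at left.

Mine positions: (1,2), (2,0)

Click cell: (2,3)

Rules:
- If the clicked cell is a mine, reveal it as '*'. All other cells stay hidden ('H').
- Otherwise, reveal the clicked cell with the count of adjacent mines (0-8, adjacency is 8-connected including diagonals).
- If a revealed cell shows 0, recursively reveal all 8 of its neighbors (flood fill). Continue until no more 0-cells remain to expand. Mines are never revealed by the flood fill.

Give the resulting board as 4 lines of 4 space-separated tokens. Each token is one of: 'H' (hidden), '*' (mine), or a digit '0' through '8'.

H H H H
H H H H
H H H 1
H H H H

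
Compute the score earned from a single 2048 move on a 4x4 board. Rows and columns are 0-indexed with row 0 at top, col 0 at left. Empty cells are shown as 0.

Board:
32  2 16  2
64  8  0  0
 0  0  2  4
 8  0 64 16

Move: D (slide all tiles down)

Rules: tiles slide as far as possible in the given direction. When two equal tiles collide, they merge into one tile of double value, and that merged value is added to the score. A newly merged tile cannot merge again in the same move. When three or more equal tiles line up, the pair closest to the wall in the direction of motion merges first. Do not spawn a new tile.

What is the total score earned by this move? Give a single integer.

Answer: 0

Derivation:
Slide down:
col 0: [32, 64, 0, 8] -> [0, 32, 64, 8]  score +0 (running 0)
col 1: [2, 8, 0, 0] -> [0, 0, 2, 8]  score +0 (running 0)
col 2: [16, 0, 2, 64] -> [0, 16, 2, 64]  score +0 (running 0)
col 3: [2, 0, 4, 16] -> [0, 2, 4, 16]  score +0 (running 0)
Board after move:
 0  0  0  0
32  0 16  2
64  2  2  4
 8  8 64 16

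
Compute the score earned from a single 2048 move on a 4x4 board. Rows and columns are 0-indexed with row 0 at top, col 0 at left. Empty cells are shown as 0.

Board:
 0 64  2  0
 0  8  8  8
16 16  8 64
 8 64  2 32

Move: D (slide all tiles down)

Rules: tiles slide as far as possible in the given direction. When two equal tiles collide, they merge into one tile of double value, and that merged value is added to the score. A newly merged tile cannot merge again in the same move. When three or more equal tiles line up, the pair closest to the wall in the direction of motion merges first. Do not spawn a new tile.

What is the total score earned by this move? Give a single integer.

Slide down:
col 0: [0, 0, 16, 8] -> [0, 0, 16, 8]  score +0 (running 0)
col 1: [64, 8, 16, 64] -> [64, 8, 16, 64]  score +0 (running 0)
col 2: [2, 8, 8, 2] -> [0, 2, 16, 2]  score +16 (running 16)
col 3: [0, 8, 64, 32] -> [0, 8, 64, 32]  score +0 (running 16)
Board after move:
 0 64  0  0
 0  8  2  8
16 16 16 64
 8 64  2 32

Answer: 16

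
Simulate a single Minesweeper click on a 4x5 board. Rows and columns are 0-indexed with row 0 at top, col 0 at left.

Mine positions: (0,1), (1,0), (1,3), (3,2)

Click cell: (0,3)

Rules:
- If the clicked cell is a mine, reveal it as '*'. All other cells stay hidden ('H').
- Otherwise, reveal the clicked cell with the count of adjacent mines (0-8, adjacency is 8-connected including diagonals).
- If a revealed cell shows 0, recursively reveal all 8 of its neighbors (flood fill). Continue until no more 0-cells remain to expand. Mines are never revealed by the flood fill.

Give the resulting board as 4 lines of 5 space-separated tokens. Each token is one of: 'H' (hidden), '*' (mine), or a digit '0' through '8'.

H H H 1 H
H H H H H
H H H H H
H H H H H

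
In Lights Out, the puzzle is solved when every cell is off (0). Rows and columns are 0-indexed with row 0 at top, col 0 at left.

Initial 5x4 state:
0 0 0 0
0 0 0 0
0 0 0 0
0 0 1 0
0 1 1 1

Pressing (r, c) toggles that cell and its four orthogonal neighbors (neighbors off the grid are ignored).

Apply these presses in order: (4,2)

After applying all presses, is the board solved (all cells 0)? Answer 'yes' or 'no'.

Answer: yes

Derivation:
After press 1 at (4,2):
0 0 0 0
0 0 0 0
0 0 0 0
0 0 0 0
0 0 0 0

Lights still on: 0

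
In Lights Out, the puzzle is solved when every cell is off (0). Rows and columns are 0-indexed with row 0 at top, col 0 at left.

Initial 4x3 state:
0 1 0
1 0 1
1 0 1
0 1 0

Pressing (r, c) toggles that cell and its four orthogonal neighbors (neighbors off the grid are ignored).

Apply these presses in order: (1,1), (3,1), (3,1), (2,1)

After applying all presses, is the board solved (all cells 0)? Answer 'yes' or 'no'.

After press 1 at (1,1):
0 0 0
0 1 0
1 1 1
0 1 0

After press 2 at (3,1):
0 0 0
0 1 0
1 0 1
1 0 1

After press 3 at (3,1):
0 0 0
0 1 0
1 1 1
0 1 0

After press 4 at (2,1):
0 0 0
0 0 0
0 0 0
0 0 0

Lights still on: 0

Answer: yes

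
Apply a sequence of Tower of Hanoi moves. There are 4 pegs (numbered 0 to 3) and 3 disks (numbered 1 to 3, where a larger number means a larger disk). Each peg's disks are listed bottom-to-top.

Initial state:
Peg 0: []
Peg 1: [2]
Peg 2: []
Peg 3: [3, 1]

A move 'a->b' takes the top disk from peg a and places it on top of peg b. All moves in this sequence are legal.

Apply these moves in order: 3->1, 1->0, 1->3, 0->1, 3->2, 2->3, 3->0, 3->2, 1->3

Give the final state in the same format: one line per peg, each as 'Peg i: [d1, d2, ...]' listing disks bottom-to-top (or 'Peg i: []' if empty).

After move 1 (3->1):
Peg 0: []
Peg 1: [2, 1]
Peg 2: []
Peg 3: [3]

After move 2 (1->0):
Peg 0: [1]
Peg 1: [2]
Peg 2: []
Peg 3: [3]

After move 3 (1->3):
Peg 0: [1]
Peg 1: []
Peg 2: []
Peg 3: [3, 2]

After move 4 (0->1):
Peg 0: []
Peg 1: [1]
Peg 2: []
Peg 3: [3, 2]

After move 5 (3->2):
Peg 0: []
Peg 1: [1]
Peg 2: [2]
Peg 3: [3]

After move 6 (2->3):
Peg 0: []
Peg 1: [1]
Peg 2: []
Peg 3: [3, 2]

After move 7 (3->0):
Peg 0: [2]
Peg 1: [1]
Peg 2: []
Peg 3: [3]

After move 8 (3->2):
Peg 0: [2]
Peg 1: [1]
Peg 2: [3]
Peg 3: []

After move 9 (1->3):
Peg 0: [2]
Peg 1: []
Peg 2: [3]
Peg 3: [1]

Answer: Peg 0: [2]
Peg 1: []
Peg 2: [3]
Peg 3: [1]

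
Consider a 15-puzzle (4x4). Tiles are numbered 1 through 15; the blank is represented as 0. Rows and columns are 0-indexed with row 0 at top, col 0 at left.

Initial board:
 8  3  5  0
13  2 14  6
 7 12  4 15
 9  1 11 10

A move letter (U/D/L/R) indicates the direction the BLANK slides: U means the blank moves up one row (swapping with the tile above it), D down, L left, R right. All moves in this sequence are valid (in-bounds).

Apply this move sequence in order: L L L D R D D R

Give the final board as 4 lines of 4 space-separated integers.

Answer: 13  8  3  5
 2 12 14  6
 7  1  4 15
 9 11  0 10

Derivation:
After move 1 (L):
 8  3  0  5
13  2 14  6
 7 12  4 15
 9  1 11 10

After move 2 (L):
 8  0  3  5
13  2 14  6
 7 12  4 15
 9  1 11 10

After move 3 (L):
 0  8  3  5
13  2 14  6
 7 12  4 15
 9  1 11 10

After move 4 (D):
13  8  3  5
 0  2 14  6
 7 12  4 15
 9  1 11 10

After move 5 (R):
13  8  3  5
 2  0 14  6
 7 12  4 15
 9  1 11 10

After move 6 (D):
13  8  3  5
 2 12 14  6
 7  0  4 15
 9  1 11 10

After move 7 (D):
13  8  3  5
 2 12 14  6
 7  1  4 15
 9  0 11 10

After move 8 (R):
13  8  3  5
 2 12 14  6
 7  1  4 15
 9 11  0 10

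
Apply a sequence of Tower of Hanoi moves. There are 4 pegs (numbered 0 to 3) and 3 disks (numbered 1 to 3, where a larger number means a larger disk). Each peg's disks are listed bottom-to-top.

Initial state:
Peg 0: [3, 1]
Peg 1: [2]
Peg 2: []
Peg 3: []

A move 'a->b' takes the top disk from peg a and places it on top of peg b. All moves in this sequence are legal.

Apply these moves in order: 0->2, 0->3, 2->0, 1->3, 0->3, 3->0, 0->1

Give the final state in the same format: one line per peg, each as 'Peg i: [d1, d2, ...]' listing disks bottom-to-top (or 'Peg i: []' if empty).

Answer: Peg 0: []
Peg 1: [1]
Peg 2: []
Peg 3: [3, 2]

Derivation:
After move 1 (0->2):
Peg 0: [3]
Peg 1: [2]
Peg 2: [1]
Peg 3: []

After move 2 (0->3):
Peg 0: []
Peg 1: [2]
Peg 2: [1]
Peg 3: [3]

After move 3 (2->0):
Peg 0: [1]
Peg 1: [2]
Peg 2: []
Peg 3: [3]

After move 4 (1->3):
Peg 0: [1]
Peg 1: []
Peg 2: []
Peg 3: [3, 2]

After move 5 (0->3):
Peg 0: []
Peg 1: []
Peg 2: []
Peg 3: [3, 2, 1]

After move 6 (3->0):
Peg 0: [1]
Peg 1: []
Peg 2: []
Peg 3: [3, 2]

After move 7 (0->1):
Peg 0: []
Peg 1: [1]
Peg 2: []
Peg 3: [3, 2]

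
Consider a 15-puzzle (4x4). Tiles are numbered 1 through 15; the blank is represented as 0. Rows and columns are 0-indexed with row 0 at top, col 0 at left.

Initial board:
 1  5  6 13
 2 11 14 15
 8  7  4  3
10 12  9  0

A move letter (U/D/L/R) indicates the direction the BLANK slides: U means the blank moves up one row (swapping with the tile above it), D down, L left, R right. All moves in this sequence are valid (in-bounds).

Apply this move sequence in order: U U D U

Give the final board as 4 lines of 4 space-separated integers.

After move 1 (U):
 1  5  6 13
 2 11 14 15
 8  7  4  0
10 12  9  3

After move 2 (U):
 1  5  6 13
 2 11 14  0
 8  7  4 15
10 12  9  3

After move 3 (D):
 1  5  6 13
 2 11 14 15
 8  7  4  0
10 12  9  3

After move 4 (U):
 1  5  6 13
 2 11 14  0
 8  7  4 15
10 12  9  3

Answer:  1  5  6 13
 2 11 14  0
 8  7  4 15
10 12  9  3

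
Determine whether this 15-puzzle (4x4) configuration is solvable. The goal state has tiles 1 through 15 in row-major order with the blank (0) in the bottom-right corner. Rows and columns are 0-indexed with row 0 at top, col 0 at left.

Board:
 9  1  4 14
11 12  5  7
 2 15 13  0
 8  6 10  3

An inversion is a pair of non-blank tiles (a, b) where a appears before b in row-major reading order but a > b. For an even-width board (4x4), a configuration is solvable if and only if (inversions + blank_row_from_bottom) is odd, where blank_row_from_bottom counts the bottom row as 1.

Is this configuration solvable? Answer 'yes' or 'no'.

Answer: no

Derivation:
Inversions: 52
Blank is in row 2 (0-indexed from top), which is row 2 counting from the bottom (bottom = 1).
52 + 2 = 54, which is even, so the puzzle is not solvable.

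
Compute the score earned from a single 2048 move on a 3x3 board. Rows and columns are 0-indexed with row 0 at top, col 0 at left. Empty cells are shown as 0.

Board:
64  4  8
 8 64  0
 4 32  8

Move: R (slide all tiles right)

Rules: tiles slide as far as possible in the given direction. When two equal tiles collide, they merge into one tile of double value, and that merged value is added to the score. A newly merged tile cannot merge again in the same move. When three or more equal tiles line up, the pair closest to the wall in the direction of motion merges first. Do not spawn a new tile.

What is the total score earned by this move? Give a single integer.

Answer: 0

Derivation:
Slide right:
row 0: [64, 4, 8] -> [64, 4, 8]  score +0 (running 0)
row 1: [8, 64, 0] -> [0, 8, 64]  score +0 (running 0)
row 2: [4, 32, 8] -> [4, 32, 8]  score +0 (running 0)
Board after move:
64  4  8
 0  8 64
 4 32  8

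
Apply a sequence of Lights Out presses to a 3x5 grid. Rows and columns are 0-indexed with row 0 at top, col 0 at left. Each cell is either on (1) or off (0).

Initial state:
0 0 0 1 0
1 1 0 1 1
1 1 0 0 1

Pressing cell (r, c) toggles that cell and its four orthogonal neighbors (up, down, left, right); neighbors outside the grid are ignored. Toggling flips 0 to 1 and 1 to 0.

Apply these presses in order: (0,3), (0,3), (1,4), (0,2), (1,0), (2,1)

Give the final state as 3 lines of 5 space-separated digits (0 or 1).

Answer: 1 1 1 0 1
0 1 1 0 0
1 0 1 0 0

Derivation:
After press 1 at (0,3):
0 0 1 0 1
1 1 0 0 1
1 1 0 0 1

After press 2 at (0,3):
0 0 0 1 0
1 1 0 1 1
1 1 0 0 1

After press 3 at (1,4):
0 0 0 1 1
1 1 0 0 0
1 1 0 0 0

After press 4 at (0,2):
0 1 1 0 1
1 1 1 0 0
1 1 0 0 0

After press 5 at (1,0):
1 1 1 0 1
0 0 1 0 0
0 1 0 0 0

After press 6 at (2,1):
1 1 1 0 1
0 1 1 0 0
1 0 1 0 0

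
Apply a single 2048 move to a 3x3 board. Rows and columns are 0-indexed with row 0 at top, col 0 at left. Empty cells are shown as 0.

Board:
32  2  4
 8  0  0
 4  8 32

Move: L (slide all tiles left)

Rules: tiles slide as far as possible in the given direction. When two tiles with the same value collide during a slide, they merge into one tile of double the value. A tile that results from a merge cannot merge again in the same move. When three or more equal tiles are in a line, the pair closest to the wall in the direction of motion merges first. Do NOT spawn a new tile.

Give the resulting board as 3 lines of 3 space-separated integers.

Answer: 32  2  4
 8  0  0
 4  8 32

Derivation:
Slide left:
row 0: [32, 2, 4] -> [32, 2, 4]
row 1: [8, 0, 0] -> [8, 0, 0]
row 2: [4, 8, 32] -> [4, 8, 32]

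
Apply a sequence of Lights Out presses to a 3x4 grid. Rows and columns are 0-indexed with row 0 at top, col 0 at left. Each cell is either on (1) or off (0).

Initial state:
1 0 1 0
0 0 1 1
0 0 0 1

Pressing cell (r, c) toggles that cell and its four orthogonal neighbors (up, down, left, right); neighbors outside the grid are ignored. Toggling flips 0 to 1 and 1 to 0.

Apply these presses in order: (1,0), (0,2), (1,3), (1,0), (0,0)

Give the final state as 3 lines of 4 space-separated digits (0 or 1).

After press 1 at (1,0):
0 0 1 0
1 1 1 1
1 0 0 1

After press 2 at (0,2):
0 1 0 1
1 1 0 1
1 0 0 1

After press 3 at (1,3):
0 1 0 0
1 1 1 0
1 0 0 0

After press 4 at (1,0):
1 1 0 0
0 0 1 0
0 0 0 0

After press 5 at (0,0):
0 0 0 0
1 0 1 0
0 0 0 0

Answer: 0 0 0 0
1 0 1 0
0 0 0 0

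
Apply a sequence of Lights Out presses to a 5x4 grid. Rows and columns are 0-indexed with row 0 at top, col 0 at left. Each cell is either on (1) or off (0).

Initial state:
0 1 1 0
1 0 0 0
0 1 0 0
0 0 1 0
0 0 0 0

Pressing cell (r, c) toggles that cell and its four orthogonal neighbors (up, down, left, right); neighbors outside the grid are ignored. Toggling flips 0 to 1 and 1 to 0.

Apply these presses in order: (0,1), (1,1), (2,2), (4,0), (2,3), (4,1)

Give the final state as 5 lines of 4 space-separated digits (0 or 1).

Answer: 1 1 0 0
0 0 0 1
0 1 0 0
1 1 0 1
0 0 1 0

Derivation:
After press 1 at (0,1):
1 0 0 0
1 1 0 0
0 1 0 0
0 0 1 0
0 0 0 0

After press 2 at (1,1):
1 1 0 0
0 0 1 0
0 0 0 0
0 0 1 0
0 0 0 0

After press 3 at (2,2):
1 1 0 0
0 0 0 0
0 1 1 1
0 0 0 0
0 0 0 0

After press 4 at (4,0):
1 1 0 0
0 0 0 0
0 1 1 1
1 0 0 0
1 1 0 0

After press 5 at (2,3):
1 1 0 0
0 0 0 1
0 1 0 0
1 0 0 1
1 1 0 0

After press 6 at (4,1):
1 1 0 0
0 0 0 1
0 1 0 0
1 1 0 1
0 0 1 0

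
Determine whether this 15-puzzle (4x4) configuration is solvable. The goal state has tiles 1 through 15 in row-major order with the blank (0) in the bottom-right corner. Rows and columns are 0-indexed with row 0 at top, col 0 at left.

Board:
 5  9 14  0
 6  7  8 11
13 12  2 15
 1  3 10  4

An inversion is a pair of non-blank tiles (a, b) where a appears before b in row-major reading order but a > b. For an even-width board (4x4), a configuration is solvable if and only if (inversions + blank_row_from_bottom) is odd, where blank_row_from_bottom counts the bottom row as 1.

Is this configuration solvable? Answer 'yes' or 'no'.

Answer: no

Derivation:
Inversions: 56
Blank is in row 0 (0-indexed from top), which is row 4 counting from the bottom (bottom = 1).
56 + 4 = 60, which is even, so the puzzle is not solvable.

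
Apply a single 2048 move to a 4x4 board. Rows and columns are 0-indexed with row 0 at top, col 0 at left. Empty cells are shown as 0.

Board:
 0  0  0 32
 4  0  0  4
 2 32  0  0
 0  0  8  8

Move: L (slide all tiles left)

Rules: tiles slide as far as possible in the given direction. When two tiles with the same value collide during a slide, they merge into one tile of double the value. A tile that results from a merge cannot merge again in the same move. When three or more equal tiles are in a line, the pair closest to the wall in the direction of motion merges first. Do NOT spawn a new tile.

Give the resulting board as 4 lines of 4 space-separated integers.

Answer: 32  0  0  0
 8  0  0  0
 2 32  0  0
16  0  0  0

Derivation:
Slide left:
row 0: [0, 0, 0, 32] -> [32, 0, 0, 0]
row 1: [4, 0, 0, 4] -> [8, 0, 0, 0]
row 2: [2, 32, 0, 0] -> [2, 32, 0, 0]
row 3: [0, 0, 8, 8] -> [16, 0, 0, 0]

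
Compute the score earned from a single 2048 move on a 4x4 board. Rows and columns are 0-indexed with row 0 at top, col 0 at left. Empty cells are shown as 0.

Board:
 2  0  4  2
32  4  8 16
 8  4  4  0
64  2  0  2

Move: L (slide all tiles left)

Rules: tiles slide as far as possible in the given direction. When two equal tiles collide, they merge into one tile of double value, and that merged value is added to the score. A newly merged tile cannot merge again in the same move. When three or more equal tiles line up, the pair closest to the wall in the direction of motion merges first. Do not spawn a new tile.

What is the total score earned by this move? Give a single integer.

Answer: 12

Derivation:
Slide left:
row 0: [2, 0, 4, 2] -> [2, 4, 2, 0]  score +0 (running 0)
row 1: [32, 4, 8, 16] -> [32, 4, 8, 16]  score +0 (running 0)
row 2: [8, 4, 4, 0] -> [8, 8, 0, 0]  score +8 (running 8)
row 3: [64, 2, 0, 2] -> [64, 4, 0, 0]  score +4 (running 12)
Board after move:
 2  4  2  0
32  4  8 16
 8  8  0  0
64  4  0  0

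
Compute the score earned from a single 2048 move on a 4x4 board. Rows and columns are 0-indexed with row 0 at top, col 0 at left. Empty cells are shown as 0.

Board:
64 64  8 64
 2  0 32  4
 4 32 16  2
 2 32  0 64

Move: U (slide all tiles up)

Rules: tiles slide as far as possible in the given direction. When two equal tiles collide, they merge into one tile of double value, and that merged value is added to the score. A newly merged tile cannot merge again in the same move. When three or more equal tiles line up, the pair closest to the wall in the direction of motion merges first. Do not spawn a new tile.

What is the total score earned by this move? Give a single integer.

Answer: 64

Derivation:
Slide up:
col 0: [64, 2, 4, 2] -> [64, 2, 4, 2]  score +0 (running 0)
col 1: [64, 0, 32, 32] -> [64, 64, 0, 0]  score +64 (running 64)
col 2: [8, 32, 16, 0] -> [8, 32, 16, 0]  score +0 (running 64)
col 3: [64, 4, 2, 64] -> [64, 4, 2, 64]  score +0 (running 64)
Board after move:
64 64  8 64
 2 64 32  4
 4  0 16  2
 2  0  0 64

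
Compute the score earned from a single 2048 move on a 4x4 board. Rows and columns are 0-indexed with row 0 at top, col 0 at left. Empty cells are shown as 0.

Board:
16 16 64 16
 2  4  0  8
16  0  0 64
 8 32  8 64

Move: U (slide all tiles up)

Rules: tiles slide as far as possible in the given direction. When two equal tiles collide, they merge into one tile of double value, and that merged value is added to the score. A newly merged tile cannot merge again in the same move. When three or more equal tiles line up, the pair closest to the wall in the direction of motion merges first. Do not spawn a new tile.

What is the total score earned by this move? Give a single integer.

Answer: 128

Derivation:
Slide up:
col 0: [16, 2, 16, 8] -> [16, 2, 16, 8]  score +0 (running 0)
col 1: [16, 4, 0, 32] -> [16, 4, 32, 0]  score +0 (running 0)
col 2: [64, 0, 0, 8] -> [64, 8, 0, 0]  score +0 (running 0)
col 3: [16, 8, 64, 64] -> [16, 8, 128, 0]  score +128 (running 128)
Board after move:
 16  16  64  16
  2   4   8   8
 16  32   0 128
  8   0   0   0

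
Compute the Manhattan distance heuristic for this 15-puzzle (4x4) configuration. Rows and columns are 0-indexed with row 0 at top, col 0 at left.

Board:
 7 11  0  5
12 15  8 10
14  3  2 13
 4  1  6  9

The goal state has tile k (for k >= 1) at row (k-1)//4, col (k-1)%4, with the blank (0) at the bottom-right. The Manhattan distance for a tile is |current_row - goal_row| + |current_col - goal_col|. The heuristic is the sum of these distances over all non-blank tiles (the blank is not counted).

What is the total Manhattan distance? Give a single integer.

Tile 7: at (0,0), goal (1,2), distance |0-1|+|0-2| = 3
Tile 11: at (0,1), goal (2,2), distance |0-2|+|1-2| = 3
Tile 5: at (0,3), goal (1,0), distance |0-1|+|3-0| = 4
Tile 12: at (1,0), goal (2,3), distance |1-2|+|0-3| = 4
Tile 15: at (1,1), goal (3,2), distance |1-3|+|1-2| = 3
Tile 8: at (1,2), goal (1,3), distance |1-1|+|2-3| = 1
Tile 10: at (1,3), goal (2,1), distance |1-2|+|3-1| = 3
Tile 14: at (2,0), goal (3,1), distance |2-3|+|0-1| = 2
Tile 3: at (2,1), goal (0,2), distance |2-0|+|1-2| = 3
Tile 2: at (2,2), goal (0,1), distance |2-0|+|2-1| = 3
Tile 13: at (2,3), goal (3,0), distance |2-3|+|3-0| = 4
Tile 4: at (3,0), goal (0,3), distance |3-0|+|0-3| = 6
Tile 1: at (3,1), goal (0,0), distance |3-0|+|1-0| = 4
Tile 6: at (3,2), goal (1,1), distance |3-1|+|2-1| = 3
Tile 9: at (3,3), goal (2,0), distance |3-2|+|3-0| = 4
Sum: 3 + 3 + 4 + 4 + 3 + 1 + 3 + 2 + 3 + 3 + 4 + 6 + 4 + 3 + 4 = 50

Answer: 50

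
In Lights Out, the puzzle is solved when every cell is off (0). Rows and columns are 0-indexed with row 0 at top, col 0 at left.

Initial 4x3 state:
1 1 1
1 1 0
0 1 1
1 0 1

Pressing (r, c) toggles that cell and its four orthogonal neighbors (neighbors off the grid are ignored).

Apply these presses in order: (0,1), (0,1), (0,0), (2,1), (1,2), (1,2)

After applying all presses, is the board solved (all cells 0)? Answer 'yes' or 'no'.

Answer: no

Derivation:
After press 1 at (0,1):
0 0 0
1 0 0
0 1 1
1 0 1

After press 2 at (0,1):
1 1 1
1 1 0
0 1 1
1 0 1

After press 3 at (0,0):
0 0 1
0 1 0
0 1 1
1 0 1

After press 4 at (2,1):
0 0 1
0 0 0
1 0 0
1 1 1

After press 5 at (1,2):
0 0 0
0 1 1
1 0 1
1 1 1

After press 6 at (1,2):
0 0 1
0 0 0
1 0 0
1 1 1

Lights still on: 5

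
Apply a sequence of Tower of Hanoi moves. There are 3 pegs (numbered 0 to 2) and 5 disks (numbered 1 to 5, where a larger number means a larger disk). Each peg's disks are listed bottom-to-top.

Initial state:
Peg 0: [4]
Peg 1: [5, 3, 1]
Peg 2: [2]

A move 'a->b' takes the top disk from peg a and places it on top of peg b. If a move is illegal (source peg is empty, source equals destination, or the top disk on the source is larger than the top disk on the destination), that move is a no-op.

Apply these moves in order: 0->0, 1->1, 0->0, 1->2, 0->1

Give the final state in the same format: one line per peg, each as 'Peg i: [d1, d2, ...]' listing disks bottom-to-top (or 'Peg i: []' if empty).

Answer: Peg 0: [4]
Peg 1: [5, 3]
Peg 2: [2, 1]

Derivation:
After move 1 (0->0):
Peg 0: [4]
Peg 1: [5, 3, 1]
Peg 2: [2]

After move 2 (1->1):
Peg 0: [4]
Peg 1: [5, 3, 1]
Peg 2: [2]

After move 3 (0->0):
Peg 0: [4]
Peg 1: [5, 3, 1]
Peg 2: [2]

After move 4 (1->2):
Peg 0: [4]
Peg 1: [5, 3]
Peg 2: [2, 1]

After move 5 (0->1):
Peg 0: [4]
Peg 1: [5, 3]
Peg 2: [2, 1]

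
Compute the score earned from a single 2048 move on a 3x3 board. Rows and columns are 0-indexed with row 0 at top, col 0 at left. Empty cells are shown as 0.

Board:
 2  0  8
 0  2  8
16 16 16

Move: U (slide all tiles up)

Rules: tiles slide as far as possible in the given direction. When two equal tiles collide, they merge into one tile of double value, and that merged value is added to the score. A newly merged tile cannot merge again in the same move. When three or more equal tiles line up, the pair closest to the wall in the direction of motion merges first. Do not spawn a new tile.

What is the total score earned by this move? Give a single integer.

Answer: 16

Derivation:
Slide up:
col 0: [2, 0, 16] -> [2, 16, 0]  score +0 (running 0)
col 1: [0, 2, 16] -> [2, 16, 0]  score +0 (running 0)
col 2: [8, 8, 16] -> [16, 16, 0]  score +16 (running 16)
Board after move:
 2  2 16
16 16 16
 0  0  0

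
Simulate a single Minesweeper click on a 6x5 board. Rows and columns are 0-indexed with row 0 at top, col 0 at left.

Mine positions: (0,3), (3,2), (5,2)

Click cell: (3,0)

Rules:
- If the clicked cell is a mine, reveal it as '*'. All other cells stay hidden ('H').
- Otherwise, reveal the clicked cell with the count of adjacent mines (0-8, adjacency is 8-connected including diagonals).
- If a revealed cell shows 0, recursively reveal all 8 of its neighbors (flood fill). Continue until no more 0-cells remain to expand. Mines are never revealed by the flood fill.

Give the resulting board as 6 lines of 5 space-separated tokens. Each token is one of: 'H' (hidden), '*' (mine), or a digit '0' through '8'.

0 0 1 H H
0 0 1 H H
0 1 1 H H
0 1 H H H
0 2 H H H
0 1 H H H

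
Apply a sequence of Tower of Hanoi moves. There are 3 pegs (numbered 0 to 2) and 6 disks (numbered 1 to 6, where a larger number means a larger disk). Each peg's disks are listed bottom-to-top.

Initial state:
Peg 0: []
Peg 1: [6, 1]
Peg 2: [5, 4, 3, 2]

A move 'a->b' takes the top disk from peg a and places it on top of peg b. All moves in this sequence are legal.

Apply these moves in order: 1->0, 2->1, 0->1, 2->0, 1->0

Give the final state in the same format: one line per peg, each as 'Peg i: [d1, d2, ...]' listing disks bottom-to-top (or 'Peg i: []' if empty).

Answer: Peg 0: [3, 1]
Peg 1: [6, 2]
Peg 2: [5, 4]

Derivation:
After move 1 (1->0):
Peg 0: [1]
Peg 1: [6]
Peg 2: [5, 4, 3, 2]

After move 2 (2->1):
Peg 0: [1]
Peg 1: [6, 2]
Peg 2: [5, 4, 3]

After move 3 (0->1):
Peg 0: []
Peg 1: [6, 2, 1]
Peg 2: [5, 4, 3]

After move 4 (2->0):
Peg 0: [3]
Peg 1: [6, 2, 1]
Peg 2: [5, 4]

After move 5 (1->0):
Peg 0: [3, 1]
Peg 1: [6, 2]
Peg 2: [5, 4]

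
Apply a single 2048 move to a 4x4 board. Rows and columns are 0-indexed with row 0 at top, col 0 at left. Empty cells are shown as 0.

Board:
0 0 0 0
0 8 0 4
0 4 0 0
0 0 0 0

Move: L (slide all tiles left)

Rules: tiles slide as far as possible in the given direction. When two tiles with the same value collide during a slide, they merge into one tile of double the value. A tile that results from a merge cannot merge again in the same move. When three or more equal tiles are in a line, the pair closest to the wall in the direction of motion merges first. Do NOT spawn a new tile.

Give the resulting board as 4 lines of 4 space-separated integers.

Slide left:
row 0: [0, 0, 0, 0] -> [0, 0, 0, 0]
row 1: [0, 8, 0, 4] -> [8, 4, 0, 0]
row 2: [0, 4, 0, 0] -> [4, 0, 0, 0]
row 3: [0, 0, 0, 0] -> [0, 0, 0, 0]

Answer: 0 0 0 0
8 4 0 0
4 0 0 0
0 0 0 0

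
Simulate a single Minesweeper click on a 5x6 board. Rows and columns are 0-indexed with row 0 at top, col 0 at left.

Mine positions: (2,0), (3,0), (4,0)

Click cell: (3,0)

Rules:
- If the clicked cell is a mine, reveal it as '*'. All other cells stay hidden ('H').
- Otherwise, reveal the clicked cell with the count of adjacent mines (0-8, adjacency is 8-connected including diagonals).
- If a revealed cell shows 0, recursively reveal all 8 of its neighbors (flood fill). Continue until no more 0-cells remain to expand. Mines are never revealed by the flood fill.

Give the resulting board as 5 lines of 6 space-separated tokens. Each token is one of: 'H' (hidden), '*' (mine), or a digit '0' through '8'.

H H H H H H
H H H H H H
H H H H H H
* H H H H H
H H H H H H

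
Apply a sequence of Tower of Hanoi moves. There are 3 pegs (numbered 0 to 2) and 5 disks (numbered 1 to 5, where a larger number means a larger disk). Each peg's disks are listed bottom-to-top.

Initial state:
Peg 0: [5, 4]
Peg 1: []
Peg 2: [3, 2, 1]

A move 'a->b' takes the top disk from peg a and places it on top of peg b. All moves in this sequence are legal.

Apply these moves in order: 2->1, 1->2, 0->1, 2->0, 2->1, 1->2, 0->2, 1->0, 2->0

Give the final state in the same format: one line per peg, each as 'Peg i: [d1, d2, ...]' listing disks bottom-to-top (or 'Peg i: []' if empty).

After move 1 (2->1):
Peg 0: [5, 4]
Peg 1: [1]
Peg 2: [3, 2]

After move 2 (1->2):
Peg 0: [5, 4]
Peg 1: []
Peg 2: [3, 2, 1]

After move 3 (0->1):
Peg 0: [5]
Peg 1: [4]
Peg 2: [3, 2, 1]

After move 4 (2->0):
Peg 0: [5, 1]
Peg 1: [4]
Peg 2: [3, 2]

After move 5 (2->1):
Peg 0: [5, 1]
Peg 1: [4, 2]
Peg 2: [3]

After move 6 (1->2):
Peg 0: [5, 1]
Peg 1: [4]
Peg 2: [3, 2]

After move 7 (0->2):
Peg 0: [5]
Peg 1: [4]
Peg 2: [3, 2, 1]

After move 8 (1->0):
Peg 0: [5, 4]
Peg 1: []
Peg 2: [3, 2, 1]

After move 9 (2->0):
Peg 0: [5, 4, 1]
Peg 1: []
Peg 2: [3, 2]

Answer: Peg 0: [5, 4, 1]
Peg 1: []
Peg 2: [3, 2]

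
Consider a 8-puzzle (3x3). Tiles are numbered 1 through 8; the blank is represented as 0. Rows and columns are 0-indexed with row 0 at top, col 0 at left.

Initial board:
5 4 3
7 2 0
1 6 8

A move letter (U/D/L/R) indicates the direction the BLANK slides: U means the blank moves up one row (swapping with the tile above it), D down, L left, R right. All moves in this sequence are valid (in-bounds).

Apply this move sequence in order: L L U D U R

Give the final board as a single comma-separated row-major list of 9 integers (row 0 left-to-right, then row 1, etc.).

Answer: 4, 0, 3, 5, 7, 2, 1, 6, 8

Derivation:
After move 1 (L):
5 4 3
7 0 2
1 6 8

After move 2 (L):
5 4 3
0 7 2
1 6 8

After move 3 (U):
0 4 3
5 7 2
1 6 8

After move 4 (D):
5 4 3
0 7 2
1 6 8

After move 5 (U):
0 4 3
5 7 2
1 6 8

After move 6 (R):
4 0 3
5 7 2
1 6 8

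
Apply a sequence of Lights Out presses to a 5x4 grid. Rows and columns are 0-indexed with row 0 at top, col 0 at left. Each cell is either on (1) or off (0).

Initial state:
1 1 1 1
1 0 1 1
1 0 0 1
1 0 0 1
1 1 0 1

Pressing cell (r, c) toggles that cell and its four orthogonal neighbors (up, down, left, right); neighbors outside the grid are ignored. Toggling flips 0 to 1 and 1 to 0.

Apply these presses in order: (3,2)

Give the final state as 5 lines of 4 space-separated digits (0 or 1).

After press 1 at (3,2):
1 1 1 1
1 0 1 1
1 0 1 1
1 1 1 0
1 1 1 1

Answer: 1 1 1 1
1 0 1 1
1 0 1 1
1 1 1 0
1 1 1 1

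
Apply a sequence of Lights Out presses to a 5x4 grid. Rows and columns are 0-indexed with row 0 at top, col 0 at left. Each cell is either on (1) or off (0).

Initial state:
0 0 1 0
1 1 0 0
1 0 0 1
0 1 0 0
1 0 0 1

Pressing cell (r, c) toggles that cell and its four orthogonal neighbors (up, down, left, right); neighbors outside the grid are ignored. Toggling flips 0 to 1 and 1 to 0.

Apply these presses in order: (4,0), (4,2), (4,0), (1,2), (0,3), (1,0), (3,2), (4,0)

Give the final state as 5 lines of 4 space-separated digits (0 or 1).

After press 1 at (4,0):
0 0 1 0
1 1 0 0
1 0 0 1
1 1 0 0
0 1 0 1

After press 2 at (4,2):
0 0 1 0
1 1 0 0
1 0 0 1
1 1 1 0
0 0 1 0

After press 3 at (4,0):
0 0 1 0
1 1 0 0
1 0 0 1
0 1 1 0
1 1 1 0

After press 4 at (1,2):
0 0 0 0
1 0 1 1
1 0 1 1
0 1 1 0
1 1 1 0

After press 5 at (0,3):
0 0 1 1
1 0 1 0
1 0 1 1
0 1 1 0
1 1 1 0

After press 6 at (1,0):
1 0 1 1
0 1 1 0
0 0 1 1
0 1 1 0
1 1 1 0

After press 7 at (3,2):
1 0 1 1
0 1 1 0
0 0 0 1
0 0 0 1
1 1 0 0

After press 8 at (4,0):
1 0 1 1
0 1 1 0
0 0 0 1
1 0 0 1
0 0 0 0

Answer: 1 0 1 1
0 1 1 0
0 0 0 1
1 0 0 1
0 0 0 0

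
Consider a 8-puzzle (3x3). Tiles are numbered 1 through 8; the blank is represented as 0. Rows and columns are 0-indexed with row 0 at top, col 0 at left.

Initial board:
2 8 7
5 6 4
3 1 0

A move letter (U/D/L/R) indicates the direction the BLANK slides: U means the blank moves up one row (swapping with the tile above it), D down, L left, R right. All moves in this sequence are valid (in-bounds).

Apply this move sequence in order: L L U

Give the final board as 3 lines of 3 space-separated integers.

After move 1 (L):
2 8 7
5 6 4
3 0 1

After move 2 (L):
2 8 7
5 6 4
0 3 1

After move 3 (U):
2 8 7
0 6 4
5 3 1

Answer: 2 8 7
0 6 4
5 3 1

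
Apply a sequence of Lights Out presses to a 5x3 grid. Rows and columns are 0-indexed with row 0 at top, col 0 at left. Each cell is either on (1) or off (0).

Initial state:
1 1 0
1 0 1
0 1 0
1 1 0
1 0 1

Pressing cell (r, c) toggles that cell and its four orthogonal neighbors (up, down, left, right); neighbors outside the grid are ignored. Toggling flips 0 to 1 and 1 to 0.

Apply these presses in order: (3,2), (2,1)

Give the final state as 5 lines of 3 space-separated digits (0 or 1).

After press 1 at (3,2):
1 1 0
1 0 1
0 1 1
1 0 1
1 0 0

After press 2 at (2,1):
1 1 0
1 1 1
1 0 0
1 1 1
1 0 0

Answer: 1 1 0
1 1 1
1 0 0
1 1 1
1 0 0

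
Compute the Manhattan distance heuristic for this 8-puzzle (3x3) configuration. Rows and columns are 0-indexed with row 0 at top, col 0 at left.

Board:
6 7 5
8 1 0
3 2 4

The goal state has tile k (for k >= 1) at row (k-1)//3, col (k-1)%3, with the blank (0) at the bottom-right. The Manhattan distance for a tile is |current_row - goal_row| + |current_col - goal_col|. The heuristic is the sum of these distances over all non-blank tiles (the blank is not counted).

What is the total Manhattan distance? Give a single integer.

Answer: 21

Derivation:
Tile 6: (0,0)->(1,2) = 3
Tile 7: (0,1)->(2,0) = 3
Tile 5: (0,2)->(1,1) = 2
Tile 8: (1,0)->(2,1) = 2
Tile 1: (1,1)->(0,0) = 2
Tile 3: (2,0)->(0,2) = 4
Tile 2: (2,1)->(0,1) = 2
Tile 4: (2,2)->(1,0) = 3
Sum: 3 + 3 + 2 + 2 + 2 + 4 + 2 + 3 = 21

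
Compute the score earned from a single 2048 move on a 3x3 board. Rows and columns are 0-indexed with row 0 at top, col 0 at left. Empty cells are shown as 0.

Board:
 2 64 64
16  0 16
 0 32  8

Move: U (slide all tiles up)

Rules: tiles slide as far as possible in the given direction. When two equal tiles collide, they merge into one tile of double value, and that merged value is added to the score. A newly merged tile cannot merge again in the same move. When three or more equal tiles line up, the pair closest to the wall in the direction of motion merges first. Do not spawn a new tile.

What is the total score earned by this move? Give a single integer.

Slide up:
col 0: [2, 16, 0] -> [2, 16, 0]  score +0 (running 0)
col 1: [64, 0, 32] -> [64, 32, 0]  score +0 (running 0)
col 2: [64, 16, 8] -> [64, 16, 8]  score +0 (running 0)
Board after move:
 2 64 64
16 32 16
 0  0  8

Answer: 0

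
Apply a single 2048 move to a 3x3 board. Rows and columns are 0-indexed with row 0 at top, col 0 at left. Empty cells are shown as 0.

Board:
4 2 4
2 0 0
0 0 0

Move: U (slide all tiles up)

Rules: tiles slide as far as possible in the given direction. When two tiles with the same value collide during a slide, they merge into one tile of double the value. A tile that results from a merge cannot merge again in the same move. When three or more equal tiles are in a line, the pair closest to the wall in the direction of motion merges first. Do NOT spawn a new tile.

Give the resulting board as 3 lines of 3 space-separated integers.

Answer: 4 2 4
2 0 0
0 0 0

Derivation:
Slide up:
col 0: [4, 2, 0] -> [4, 2, 0]
col 1: [2, 0, 0] -> [2, 0, 0]
col 2: [4, 0, 0] -> [4, 0, 0]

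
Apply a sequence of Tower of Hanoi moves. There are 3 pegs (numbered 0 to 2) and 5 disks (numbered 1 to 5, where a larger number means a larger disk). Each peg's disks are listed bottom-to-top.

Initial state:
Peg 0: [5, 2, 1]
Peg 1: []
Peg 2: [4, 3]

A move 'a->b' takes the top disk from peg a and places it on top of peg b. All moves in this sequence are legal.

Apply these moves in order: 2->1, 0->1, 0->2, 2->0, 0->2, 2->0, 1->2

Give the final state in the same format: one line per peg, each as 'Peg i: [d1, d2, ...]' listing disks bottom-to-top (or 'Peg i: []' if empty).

Answer: Peg 0: [5, 2]
Peg 1: [3]
Peg 2: [4, 1]

Derivation:
After move 1 (2->1):
Peg 0: [5, 2, 1]
Peg 1: [3]
Peg 2: [4]

After move 2 (0->1):
Peg 0: [5, 2]
Peg 1: [3, 1]
Peg 2: [4]

After move 3 (0->2):
Peg 0: [5]
Peg 1: [3, 1]
Peg 2: [4, 2]

After move 4 (2->0):
Peg 0: [5, 2]
Peg 1: [3, 1]
Peg 2: [4]

After move 5 (0->2):
Peg 0: [5]
Peg 1: [3, 1]
Peg 2: [4, 2]

After move 6 (2->0):
Peg 0: [5, 2]
Peg 1: [3, 1]
Peg 2: [4]

After move 7 (1->2):
Peg 0: [5, 2]
Peg 1: [3]
Peg 2: [4, 1]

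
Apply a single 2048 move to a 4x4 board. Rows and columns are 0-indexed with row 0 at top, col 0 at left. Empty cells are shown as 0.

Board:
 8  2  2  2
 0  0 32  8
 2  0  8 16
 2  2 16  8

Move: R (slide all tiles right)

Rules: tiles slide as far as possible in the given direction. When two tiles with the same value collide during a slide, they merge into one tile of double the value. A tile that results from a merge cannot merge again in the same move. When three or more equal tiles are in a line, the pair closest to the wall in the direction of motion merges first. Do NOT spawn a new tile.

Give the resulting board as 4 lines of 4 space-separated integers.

Slide right:
row 0: [8, 2, 2, 2] -> [0, 8, 2, 4]
row 1: [0, 0, 32, 8] -> [0, 0, 32, 8]
row 2: [2, 0, 8, 16] -> [0, 2, 8, 16]
row 3: [2, 2, 16, 8] -> [0, 4, 16, 8]

Answer:  0  8  2  4
 0  0 32  8
 0  2  8 16
 0  4 16  8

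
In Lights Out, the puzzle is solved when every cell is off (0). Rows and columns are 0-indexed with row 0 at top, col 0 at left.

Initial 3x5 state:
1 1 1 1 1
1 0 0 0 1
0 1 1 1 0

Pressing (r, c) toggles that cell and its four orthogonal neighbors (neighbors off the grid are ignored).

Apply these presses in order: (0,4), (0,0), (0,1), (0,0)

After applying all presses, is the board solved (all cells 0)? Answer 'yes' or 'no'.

After press 1 at (0,4):
1 1 1 0 0
1 0 0 0 0
0 1 1 1 0

After press 2 at (0,0):
0 0 1 0 0
0 0 0 0 0
0 1 1 1 0

After press 3 at (0,1):
1 1 0 0 0
0 1 0 0 0
0 1 1 1 0

After press 4 at (0,0):
0 0 0 0 0
1 1 0 0 0
0 1 1 1 0

Lights still on: 5

Answer: no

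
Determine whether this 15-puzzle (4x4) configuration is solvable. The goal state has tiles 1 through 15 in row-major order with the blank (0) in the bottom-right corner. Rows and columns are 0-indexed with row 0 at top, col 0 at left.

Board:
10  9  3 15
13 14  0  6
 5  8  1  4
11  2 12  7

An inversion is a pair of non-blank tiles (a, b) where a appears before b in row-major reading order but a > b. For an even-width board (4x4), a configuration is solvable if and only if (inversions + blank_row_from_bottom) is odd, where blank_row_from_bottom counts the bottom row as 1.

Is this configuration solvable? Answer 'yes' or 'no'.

Answer: no

Derivation:
Inversions: 63
Blank is in row 1 (0-indexed from top), which is row 3 counting from the bottom (bottom = 1).
63 + 3 = 66, which is even, so the puzzle is not solvable.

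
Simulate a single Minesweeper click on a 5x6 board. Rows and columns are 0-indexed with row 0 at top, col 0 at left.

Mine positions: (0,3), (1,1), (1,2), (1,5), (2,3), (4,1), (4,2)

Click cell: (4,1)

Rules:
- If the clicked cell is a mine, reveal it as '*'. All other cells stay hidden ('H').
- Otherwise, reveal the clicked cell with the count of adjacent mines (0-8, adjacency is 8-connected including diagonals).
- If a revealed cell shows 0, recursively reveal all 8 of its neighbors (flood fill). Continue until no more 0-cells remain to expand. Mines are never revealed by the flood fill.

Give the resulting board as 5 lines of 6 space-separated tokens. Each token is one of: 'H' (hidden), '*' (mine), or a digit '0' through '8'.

H H H H H H
H H H H H H
H H H H H H
H H H H H H
H * H H H H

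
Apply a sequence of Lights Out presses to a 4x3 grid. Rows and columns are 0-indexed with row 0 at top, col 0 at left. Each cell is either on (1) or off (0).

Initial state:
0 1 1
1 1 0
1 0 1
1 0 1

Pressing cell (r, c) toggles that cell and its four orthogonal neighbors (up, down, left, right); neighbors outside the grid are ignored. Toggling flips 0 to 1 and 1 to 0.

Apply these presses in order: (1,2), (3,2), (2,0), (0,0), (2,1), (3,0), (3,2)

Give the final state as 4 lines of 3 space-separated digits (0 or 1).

Answer: 1 0 0
1 1 1
0 0 1
1 0 1

Derivation:
After press 1 at (1,2):
0 1 0
1 0 1
1 0 0
1 0 1

After press 2 at (3,2):
0 1 0
1 0 1
1 0 1
1 1 0

After press 3 at (2,0):
0 1 0
0 0 1
0 1 1
0 1 0

After press 4 at (0,0):
1 0 0
1 0 1
0 1 1
0 1 0

After press 5 at (2,1):
1 0 0
1 1 1
1 0 0
0 0 0

After press 6 at (3,0):
1 0 0
1 1 1
0 0 0
1 1 0

After press 7 at (3,2):
1 0 0
1 1 1
0 0 1
1 0 1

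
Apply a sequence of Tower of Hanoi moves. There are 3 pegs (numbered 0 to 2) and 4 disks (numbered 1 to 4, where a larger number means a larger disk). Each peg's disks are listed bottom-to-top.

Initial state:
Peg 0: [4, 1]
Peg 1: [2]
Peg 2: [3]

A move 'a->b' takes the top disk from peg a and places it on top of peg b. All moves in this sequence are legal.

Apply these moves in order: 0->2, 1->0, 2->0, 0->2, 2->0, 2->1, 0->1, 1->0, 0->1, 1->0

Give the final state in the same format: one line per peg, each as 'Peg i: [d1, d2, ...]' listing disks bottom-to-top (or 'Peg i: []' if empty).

After move 1 (0->2):
Peg 0: [4]
Peg 1: [2]
Peg 2: [3, 1]

After move 2 (1->0):
Peg 0: [4, 2]
Peg 1: []
Peg 2: [3, 1]

After move 3 (2->0):
Peg 0: [4, 2, 1]
Peg 1: []
Peg 2: [3]

After move 4 (0->2):
Peg 0: [4, 2]
Peg 1: []
Peg 2: [3, 1]

After move 5 (2->0):
Peg 0: [4, 2, 1]
Peg 1: []
Peg 2: [3]

After move 6 (2->1):
Peg 0: [4, 2, 1]
Peg 1: [3]
Peg 2: []

After move 7 (0->1):
Peg 0: [4, 2]
Peg 1: [3, 1]
Peg 2: []

After move 8 (1->0):
Peg 0: [4, 2, 1]
Peg 1: [3]
Peg 2: []

After move 9 (0->1):
Peg 0: [4, 2]
Peg 1: [3, 1]
Peg 2: []

After move 10 (1->0):
Peg 0: [4, 2, 1]
Peg 1: [3]
Peg 2: []

Answer: Peg 0: [4, 2, 1]
Peg 1: [3]
Peg 2: []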